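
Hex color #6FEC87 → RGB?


Hex: #6FEC87
R = 6F₁₆ = 111
G = EC₁₆ = 236
B = 87₁₆ = 135
= RGB(111, 236, 135)


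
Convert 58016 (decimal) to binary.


Divide by 2 repeatedly:
58016 ÷ 2 = 29008 remainder 0
29008 ÷ 2 = 14504 remainder 0
14504 ÷ 2 = 7252 remainder 0
7252 ÷ 2 = 3626 remainder 0
3626 ÷ 2 = 1813 remainder 0
1813 ÷ 2 = 906 remainder 1
906 ÷ 2 = 453 remainder 0
453 ÷ 2 = 226 remainder 1
226 ÷ 2 = 113 remainder 0
113 ÷ 2 = 56 remainder 1
56 ÷ 2 = 28 remainder 0
28 ÷ 2 = 14 remainder 0
14 ÷ 2 = 7 remainder 0
7 ÷ 2 = 3 remainder 1
3 ÷ 2 = 1 remainder 1
1 ÷ 2 = 0 remainder 1
Reading remainders bottom-up:
= 1110001010100000


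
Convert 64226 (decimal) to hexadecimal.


Divide by 16 repeatedly:
64226 ÷ 16 = 4014 remainder 2 (2)
4014 ÷ 16 = 250 remainder 14 (E)
250 ÷ 16 = 15 remainder 10 (A)
15 ÷ 16 = 0 remainder 15 (F)
Reading remainders bottom-up:
= 0xFAE2


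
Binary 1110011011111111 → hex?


Group into 4-bit nibbles: 1110011011111111
  1110 = E
  0110 = 6
  1111 = F
  1111 = F
= 0xE6FF


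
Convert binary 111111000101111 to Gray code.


Binary: 111111000101111
Gray code: G = B XOR (B >> 1)
B >> 1 = 011111100010111
111111000101111 XOR 011111100010111:
  1 XOR 0 = 1
  1 XOR 1 = 0
  1 XOR 1 = 0
  1 XOR 1 = 0
  1 XOR 1 = 0
  1 XOR 1 = 0
  0 XOR 1 = 1
  0 XOR 0 = 0
  0 XOR 0 = 0
  1 XOR 0 = 1
  0 XOR 1 = 1
  1 XOR 0 = 1
  1 XOR 1 = 0
  1 XOR 1 = 0
  1 XOR 1 = 0
= 100000100111000


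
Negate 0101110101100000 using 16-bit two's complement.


Original: 0101110101100000
Step 1 - Invert all bits: 1010001010011111
Step 2 - Add 1: 1010001010011111 + 1
= 1010001010100000 (represents -23904)


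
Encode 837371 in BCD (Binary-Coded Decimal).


Each digit → 4-bit binary:
  8 → 1000
  3 → 0011
  7 → 0111
  3 → 0011
  7 → 0111
  1 → 0001
= 1000 0011 0111 0011 0111 0001


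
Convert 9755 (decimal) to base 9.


Divide by 9 repeatedly:
9755 ÷ 9 = 1083 remainder 8
1083 ÷ 9 = 120 remainder 3
120 ÷ 9 = 13 remainder 3
13 ÷ 9 = 1 remainder 4
1 ÷ 9 = 0 remainder 1
Reading remainders bottom-up:
= 14338


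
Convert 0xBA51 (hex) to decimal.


Positional values:
Position 0: 1 × 16^0 = 1 × 1 = 1
Position 1: 5 × 16^1 = 5 × 16 = 80
Position 2: A × 16^2 = 10 × 256 = 2560
Position 3: B × 16^3 = 11 × 4096 = 45056
Sum = 1 + 80 + 2560 + 45056
= 47697


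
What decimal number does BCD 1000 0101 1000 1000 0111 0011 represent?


Each 4-bit group → digit:
  1000 → 8
  0101 → 5
  1000 → 8
  1000 → 8
  0111 → 7
  0011 → 3
= 858873


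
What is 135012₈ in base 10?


Positional values:
Position 0: 2 × 8^0 = 2
Position 1: 1 × 8^1 = 8
Position 2: 0 × 8^2 = 0
Position 3: 5 × 8^3 = 2560
Position 4: 3 × 8^4 = 12288
Position 5: 1 × 8^5 = 32768
Sum = 2 + 8 + 0 + 2560 + 12288 + 32768
= 47626


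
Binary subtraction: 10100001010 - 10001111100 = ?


Align and subtract column by column (LSB to MSB, borrowing when needed):
  10100001010
- 10001111100
  -----------
  col 0: (0 - 0 borrow-in) - 0 → 0 - 0 = 0, borrow out 0
  col 1: (1 - 0 borrow-in) - 0 → 1 - 0 = 1, borrow out 0
  col 2: (0 - 0 borrow-in) - 1 → borrow from next column: (0+2) - 1 = 1, borrow out 1
  col 3: (1 - 1 borrow-in) - 1 → borrow from next column: (0+2) - 1 = 1, borrow out 1
  col 4: (0 - 1 borrow-in) - 1 → borrow from next column: (-1+2) - 1 = 0, borrow out 1
  col 5: (0 - 1 borrow-in) - 1 → borrow from next column: (-1+2) - 1 = 0, borrow out 1
  col 6: (0 - 1 borrow-in) - 1 → borrow from next column: (-1+2) - 1 = 0, borrow out 1
  col 7: (0 - 1 borrow-in) - 0 → borrow from next column: (-1+2) - 0 = 1, borrow out 1
  col 8: (1 - 1 borrow-in) - 0 → 0 - 0 = 0, borrow out 0
  col 9: (0 - 0 borrow-in) - 0 → 0 - 0 = 0, borrow out 0
  col 10: (1 - 0 borrow-in) - 1 → 1 - 1 = 0, borrow out 0
Reading bits MSB→LSB: 00010001110
Strip leading zeros: 10001110
= 10001110


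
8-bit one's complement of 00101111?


Original: 00101111
Invert all bits:
  bit 0: 0 → 1
  bit 1: 0 → 1
  bit 2: 1 → 0
  bit 3: 0 → 1
  bit 4: 1 → 0
  bit 5: 1 → 0
  bit 6: 1 → 0
  bit 7: 1 → 0
= 11010000


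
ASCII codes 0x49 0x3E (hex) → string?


Codes (hex): 0x49 0x3E
Per-code ASCII lookup:
  0x49 = 73  (range 65-90: uppercase, 73 - 65 = 8) → 'I'
  0x3E = 62  (special character) → '>'
= 'I>'


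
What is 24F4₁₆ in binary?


Each hex digit → 4 binary bits:
  2 = 0010
  4 = 0100
  F = 1111
  4 = 0100
Concatenate: 0010 0100 1111 0100
= 0010010011110100


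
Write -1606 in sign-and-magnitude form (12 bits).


Sign bit: 1 (negative)
Magnitude: 1606 = 11001000110
= 111001000110


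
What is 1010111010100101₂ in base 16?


Group into 4-bit nibbles: 1010111010100101
  1010 = A
  1110 = E
  1010 = A
  0101 = 5
= 0xAEA5


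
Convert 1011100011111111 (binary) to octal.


Group into 3-bit groups: 001011100011111111
  001 = 1
  011 = 3
  100 = 4
  011 = 3
  111 = 7
  111 = 7
= 0o134377


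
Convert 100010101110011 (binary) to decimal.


Positional values:
Bit 0: 1 × 2^0 = 1
Bit 1: 1 × 2^1 = 2
Bit 4: 1 × 2^4 = 16
Bit 5: 1 × 2^5 = 32
Bit 6: 1 × 2^6 = 64
Bit 8: 1 × 2^8 = 256
Bit 10: 1 × 2^10 = 1024
Bit 14: 1 × 2^14 = 16384
Sum = 1 + 2 + 16 + 32 + 64 + 256 + 1024 + 16384
= 17779


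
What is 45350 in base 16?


Divide by 16 repeatedly:
45350 ÷ 16 = 2834 remainder 6 (6)
2834 ÷ 16 = 177 remainder 2 (2)
177 ÷ 16 = 11 remainder 1 (1)
11 ÷ 16 = 0 remainder 11 (B)
Reading remainders bottom-up:
= 0xB126


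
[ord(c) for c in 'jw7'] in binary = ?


String: 'jw7'  (3 characters)
Per-character ASCII lookup:
  'j': lowercase starts at 97: 'j' = 97 + 9 = 106 → 1101010
  'w': lowercase starts at 97: 'w' = 97 + 22 = 119 → 1110111
  '7': digits start at 48: '7' = 48 + 7 = 55 → 110111
= 1101010 1110111 110111


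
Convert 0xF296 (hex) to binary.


Each hex digit → 4 binary bits:
  F = 1111
  2 = 0010
  9 = 1001
  6 = 0110
Concatenate: 1111 0010 1001 0110
= 1111001010010110


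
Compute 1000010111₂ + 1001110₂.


Align and add column by column (LSB to MSB, carry propagating):
  01000010111
+ 00001001110
  -----------
  col 0: 1 + 0 + 0 (carry in) = 1 → bit 1, carry out 0
  col 1: 1 + 1 + 0 (carry in) = 2 → bit 0, carry out 1
  col 2: 1 + 1 + 1 (carry in) = 3 → bit 1, carry out 1
  col 3: 0 + 1 + 1 (carry in) = 2 → bit 0, carry out 1
  col 4: 1 + 0 + 1 (carry in) = 2 → bit 0, carry out 1
  col 5: 0 + 0 + 1 (carry in) = 1 → bit 1, carry out 0
  col 6: 0 + 1 + 0 (carry in) = 1 → bit 1, carry out 0
  col 7: 0 + 0 + 0 (carry in) = 0 → bit 0, carry out 0
  col 8: 0 + 0 + 0 (carry in) = 0 → bit 0, carry out 0
  col 9: 1 + 0 + 0 (carry in) = 1 → bit 1, carry out 0
  col 10: 0 + 0 + 0 (carry in) = 0 → bit 0, carry out 0
Reading bits MSB→LSB: 01001100101
Strip leading zeros: 1001100101
= 1001100101


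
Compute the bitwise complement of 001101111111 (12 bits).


Original: 001101111111
Invert all bits:
  bit 0: 0 → 1
  bit 1: 0 → 1
  bit 2: 1 → 0
  bit 3: 1 → 0
  bit 4: 0 → 1
  bit 5: 1 → 0
  bit 6: 1 → 0
  bit 7: 1 → 0
  bit 8: 1 → 0
  bit 9: 1 → 0
  bit 10: 1 → 0
  bit 11: 1 → 0
= 110010000000


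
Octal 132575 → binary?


Each octal digit → 3 binary bits:
  1 = 001
  3 = 011
  2 = 010
  5 = 101
  7 = 111
  5 = 101
Concatenate: 001 011 010 101 111 101
= 001011010101111101


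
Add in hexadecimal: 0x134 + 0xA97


Align and add column by column (LSB to MSB, each column mod 16 with carry):
  0134
+ 0A97
  ----
  col 0: 4(4) + 7(7) + 0 (carry in) = 11 → B(11), carry out 0
  col 1: 3(3) + 9(9) + 0 (carry in) = 12 → C(12), carry out 0
  col 2: 1(1) + A(10) + 0 (carry in) = 11 → B(11), carry out 0
  col 3: 0(0) + 0(0) + 0 (carry in) = 0 → 0(0), carry out 0
Reading digits MSB→LSB: 0BCB
Strip leading zeros: BCB
= 0xBCB


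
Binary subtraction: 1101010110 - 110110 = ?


Align and subtract column by column (LSB to MSB, borrowing when needed):
  1101010110
- 0000110110
  ----------
  col 0: (0 - 0 borrow-in) - 0 → 0 - 0 = 0, borrow out 0
  col 1: (1 - 0 borrow-in) - 1 → 1 - 1 = 0, borrow out 0
  col 2: (1 - 0 borrow-in) - 1 → 1 - 1 = 0, borrow out 0
  col 3: (0 - 0 borrow-in) - 0 → 0 - 0 = 0, borrow out 0
  col 4: (1 - 0 borrow-in) - 1 → 1 - 1 = 0, borrow out 0
  col 5: (0 - 0 borrow-in) - 1 → borrow from next column: (0+2) - 1 = 1, borrow out 1
  col 6: (1 - 1 borrow-in) - 0 → 0 - 0 = 0, borrow out 0
  col 7: (0 - 0 borrow-in) - 0 → 0 - 0 = 0, borrow out 0
  col 8: (1 - 0 borrow-in) - 0 → 1 - 0 = 1, borrow out 0
  col 9: (1 - 0 borrow-in) - 0 → 1 - 0 = 1, borrow out 0
Reading bits MSB→LSB: 1100100000
Strip leading zeros: 1100100000
= 1100100000


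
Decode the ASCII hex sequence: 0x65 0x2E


Codes (hex): 0x65 0x2E
Per-code ASCII lookup:
  0x65 = 101  (range 97-122: lowercase, 101 - 97 = 4) → 'e'
  0x2E = 46  (special character) → '.'
= 'e.'


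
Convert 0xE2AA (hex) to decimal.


Positional values:
Position 0: A × 16^0 = 10 × 1 = 10
Position 1: A × 16^1 = 10 × 16 = 160
Position 2: 2 × 16^2 = 2 × 256 = 512
Position 3: E × 16^3 = 14 × 4096 = 57344
Sum = 10 + 160 + 512 + 57344
= 58026


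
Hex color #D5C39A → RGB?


Hex: #D5C39A
R = D5₁₆ = 213
G = C3₁₆ = 195
B = 9A₁₆ = 154
= RGB(213, 195, 154)


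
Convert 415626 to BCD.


Each digit → 4-bit binary:
  4 → 0100
  1 → 0001
  5 → 0101
  6 → 0110
  2 → 0010
  6 → 0110
= 0100 0001 0101 0110 0010 0110


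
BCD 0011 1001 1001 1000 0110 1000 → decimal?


Each 4-bit group → digit:
  0011 → 3
  1001 → 9
  1001 → 9
  1000 → 8
  0110 → 6
  1000 → 8
= 399868


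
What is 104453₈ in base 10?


Positional values:
Position 0: 3 × 8^0 = 3
Position 1: 5 × 8^1 = 40
Position 2: 4 × 8^2 = 256
Position 3: 4 × 8^3 = 2048
Position 4: 0 × 8^4 = 0
Position 5: 1 × 8^5 = 32768
Sum = 3 + 40 + 256 + 2048 + 0 + 32768
= 35115


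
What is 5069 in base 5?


Divide by 5 repeatedly:
5069 ÷ 5 = 1013 remainder 4
1013 ÷ 5 = 202 remainder 3
202 ÷ 5 = 40 remainder 2
40 ÷ 5 = 8 remainder 0
8 ÷ 5 = 1 remainder 3
1 ÷ 5 = 0 remainder 1
Reading remainders bottom-up:
= 130234


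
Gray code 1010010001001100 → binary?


Gray code: 1010010001001100
MSB stays the same: 1
Each subsequent bit = prev_binary XOR current_gray:
  B[1] = 1 XOR 0 = 1
  B[2] = 1 XOR 1 = 0
  B[3] = 0 XOR 0 = 0
  B[4] = 0 XOR 0 = 0
  B[5] = 0 XOR 1 = 1
  B[6] = 1 XOR 0 = 1
  B[7] = 1 XOR 0 = 1
  B[8] = 1 XOR 0 = 1
  B[9] = 1 XOR 1 = 0
  B[10] = 0 XOR 0 = 0
  B[11] = 0 XOR 0 = 0
  B[12] = 0 XOR 1 = 1
  B[13] = 1 XOR 1 = 0
  B[14] = 0 XOR 0 = 0
  B[15] = 0 XOR 0 = 0
= 1100011110001000 (51080 decimal)


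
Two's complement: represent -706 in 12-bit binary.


Original: 001011000010
Step 1 - Invert all bits: 110100111101
Step 2 - Add 1: 110100111101 + 1
= 110100111110 (represents -706)


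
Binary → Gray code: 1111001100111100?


Binary: 1111001100111100
Gray code: G = B XOR (B >> 1)
B >> 1 = 0111100110011110
1111001100111100 XOR 0111100110011110:
  1 XOR 0 = 1
  1 XOR 1 = 0
  1 XOR 1 = 0
  1 XOR 1 = 0
  0 XOR 1 = 1
  0 XOR 0 = 0
  1 XOR 0 = 1
  1 XOR 1 = 0
  0 XOR 1 = 1
  0 XOR 0 = 0
  1 XOR 0 = 1
  1 XOR 1 = 0
  1 XOR 1 = 0
  1 XOR 1 = 0
  0 XOR 1 = 1
  0 XOR 0 = 0
= 1000101010100010


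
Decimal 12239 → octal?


Divide by 8 repeatedly:
12239 ÷ 8 = 1529 remainder 7
1529 ÷ 8 = 191 remainder 1
191 ÷ 8 = 23 remainder 7
23 ÷ 8 = 2 remainder 7
2 ÷ 8 = 0 remainder 2
Reading remainders bottom-up:
= 0o27717


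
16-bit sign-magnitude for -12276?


Sign bit: 1 (negative)
Magnitude: 12276 = 010111111110100
= 1010111111110100


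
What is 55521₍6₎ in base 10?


Positional values (base 6):
  1 × 6^0 = 1 × 1 = 1
  2 × 6^1 = 2 × 6 = 12
  5 × 6^2 = 5 × 36 = 180
  5 × 6^3 = 5 × 216 = 1080
  5 × 6^4 = 5 × 1296 = 6480
Sum = 1 + 12 + 180 + 1080 + 6480
= 7753


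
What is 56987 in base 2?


Divide by 2 repeatedly:
56987 ÷ 2 = 28493 remainder 1
28493 ÷ 2 = 14246 remainder 1
14246 ÷ 2 = 7123 remainder 0
7123 ÷ 2 = 3561 remainder 1
3561 ÷ 2 = 1780 remainder 1
1780 ÷ 2 = 890 remainder 0
890 ÷ 2 = 445 remainder 0
445 ÷ 2 = 222 remainder 1
222 ÷ 2 = 111 remainder 0
111 ÷ 2 = 55 remainder 1
55 ÷ 2 = 27 remainder 1
27 ÷ 2 = 13 remainder 1
13 ÷ 2 = 6 remainder 1
6 ÷ 2 = 3 remainder 0
3 ÷ 2 = 1 remainder 1
1 ÷ 2 = 0 remainder 1
Reading remainders bottom-up:
= 1101111010011011


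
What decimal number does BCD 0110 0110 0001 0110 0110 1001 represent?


Each 4-bit group → digit:
  0110 → 6
  0110 → 6
  0001 → 1
  0110 → 6
  0110 → 6
  1001 → 9
= 661669


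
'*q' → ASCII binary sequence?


String: '*q'  (2 characters)
Per-character ASCII lookup:
  '*': special character: '*' = 42 → 101010
  'q': lowercase starts at 97: 'q' = 97 + 16 = 113 → 1110001
= 101010 1110001


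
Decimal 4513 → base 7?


Divide by 7 repeatedly:
4513 ÷ 7 = 644 remainder 5
644 ÷ 7 = 92 remainder 0
92 ÷ 7 = 13 remainder 1
13 ÷ 7 = 1 remainder 6
1 ÷ 7 = 0 remainder 1
Reading remainders bottom-up:
= 16105


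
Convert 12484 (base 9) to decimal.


Positional values (base 9):
  4 × 9^0 = 4 × 1 = 4
  8 × 9^1 = 8 × 9 = 72
  4 × 9^2 = 4 × 81 = 324
  2 × 9^3 = 2 × 729 = 1458
  1 × 9^4 = 1 × 6561 = 6561
Sum = 4 + 72 + 324 + 1458 + 6561
= 8419


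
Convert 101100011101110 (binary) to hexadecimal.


Group into 4-bit nibbles: 0101100011101110
  0101 = 5
  1000 = 8
  1110 = E
  1110 = E
= 0x58EE


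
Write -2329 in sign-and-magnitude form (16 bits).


Sign bit: 1 (negative)
Magnitude: 2329 = 000100100011001
= 1000100100011001


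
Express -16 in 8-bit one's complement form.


Original: 00010000
Invert all bits:
  bit 0: 0 → 1
  bit 1: 0 → 1
  bit 2: 0 → 1
  bit 3: 1 → 0
  bit 4: 0 → 1
  bit 5: 0 → 1
  bit 6: 0 → 1
  bit 7: 0 → 1
= 11101111


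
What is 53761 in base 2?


Divide by 2 repeatedly:
53761 ÷ 2 = 26880 remainder 1
26880 ÷ 2 = 13440 remainder 0
13440 ÷ 2 = 6720 remainder 0
6720 ÷ 2 = 3360 remainder 0
3360 ÷ 2 = 1680 remainder 0
1680 ÷ 2 = 840 remainder 0
840 ÷ 2 = 420 remainder 0
420 ÷ 2 = 210 remainder 0
210 ÷ 2 = 105 remainder 0
105 ÷ 2 = 52 remainder 1
52 ÷ 2 = 26 remainder 0
26 ÷ 2 = 13 remainder 0
13 ÷ 2 = 6 remainder 1
6 ÷ 2 = 3 remainder 0
3 ÷ 2 = 1 remainder 1
1 ÷ 2 = 0 remainder 1
Reading remainders bottom-up:
= 1101001000000001


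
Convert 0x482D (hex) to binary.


Each hex digit → 4 binary bits:
  4 = 0100
  8 = 1000
  2 = 0010
  D = 1101
Concatenate: 0100 1000 0010 1101
= 0100100000101101


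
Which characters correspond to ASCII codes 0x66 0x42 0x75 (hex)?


Codes (hex): 0x66 0x42 0x75
Per-code ASCII lookup:
  0x66 = 102  (range 97-122: lowercase, 102 - 97 = 5) → 'f'
  0x42 = 66  (range 65-90: uppercase, 66 - 65 = 1) → 'B'
  0x75 = 117  (range 97-122: lowercase, 117 - 97 = 20) → 'u'
= 'fBu'


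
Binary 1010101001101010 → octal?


Group into 3-bit groups: 001010101001101010
  001 = 1
  010 = 2
  101 = 5
  001 = 1
  101 = 5
  010 = 2
= 0o125152


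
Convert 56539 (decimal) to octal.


Divide by 8 repeatedly:
56539 ÷ 8 = 7067 remainder 3
7067 ÷ 8 = 883 remainder 3
883 ÷ 8 = 110 remainder 3
110 ÷ 8 = 13 remainder 6
13 ÷ 8 = 1 remainder 5
1 ÷ 8 = 0 remainder 1
Reading remainders bottom-up:
= 0o156333


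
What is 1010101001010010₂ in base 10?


Positional values:
Bit 1: 1 × 2^1 = 2
Bit 4: 1 × 2^4 = 16
Bit 6: 1 × 2^6 = 64
Bit 9: 1 × 2^9 = 512
Bit 11: 1 × 2^11 = 2048
Bit 13: 1 × 2^13 = 8192
Bit 15: 1 × 2^15 = 32768
Sum = 2 + 16 + 64 + 512 + 2048 + 8192 + 32768
= 43602


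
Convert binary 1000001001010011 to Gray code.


Binary: 1000001001010011
Gray code: G = B XOR (B >> 1)
B >> 1 = 0100000100101001
1000001001010011 XOR 0100000100101001:
  1 XOR 0 = 1
  0 XOR 1 = 1
  0 XOR 0 = 0
  0 XOR 0 = 0
  0 XOR 0 = 0
  0 XOR 0 = 0
  1 XOR 0 = 1
  0 XOR 1 = 1
  0 XOR 0 = 0
  1 XOR 0 = 1
  0 XOR 1 = 1
  1 XOR 0 = 1
  0 XOR 1 = 1
  0 XOR 0 = 0
  1 XOR 0 = 1
  1 XOR 1 = 0
= 1100001101111010


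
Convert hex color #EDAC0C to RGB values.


Hex: #EDAC0C
R = ED₁₆ = 237
G = AC₁₆ = 172
B = 0C₁₆ = 12
= RGB(237, 172, 12)


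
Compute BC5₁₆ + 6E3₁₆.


Align and add column by column (LSB to MSB, each column mod 16 with carry):
  0BC5
+ 06E3
  ----
  col 0: 5(5) + 3(3) + 0 (carry in) = 8 → 8(8), carry out 0
  col 1: C(12) + E(14) + 0 (carry in) = 26 → A(10), carry out 1
  col 2: B(11) + 6(6) + 1 (carry in) = 18 → 2(2), carry out 1
  col 3: 0(0) + 0(0) + 1 (carry in) = 1 → 1(1), carry out 0
Reading digits MSB→LSB: 12A8
Strip leading zeros: 12A8
= 0x12A8


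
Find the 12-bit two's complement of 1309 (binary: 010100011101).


Original: 010100011101
Step 1 - Invert all bits: 101011100010
Step 2 - Add 1: 101011100010 + 1
= 101011100011 (represents -1309)


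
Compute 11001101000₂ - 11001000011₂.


Align and subtract column by column (LSB to MSB, borrowing when needed):
  11001101000
- 11001000011
  -----------
  col 0: (0 - 0 borrow-in) - 1 → borrow from next column: (0+2) - 1 = 1, borrow out 1
  col 1: (0 - 1 borrow-in) - 1 → borrow from next column: (-1+2) - 1 = 0, borrow out 1
  col 2: (0 - 1 borrow-in) - 0 → borrow from next column: (-1+2) - 0 = 1, borrow out 1
  col 3: (1 - 1 borrow-in) - 0 → 0 - 0 = 0, borrow out 0
  col 4: (0 - 0 borrow-in) - 0 → 0 - 0 = 0, borrow out 0
  col 5: (1 - 0 borrow-in) - 0 → 1 - 0 = 1, borrow out 0
  col 6: (1 - 0 borrow-in) - 1 → 1 - 1 = 0, borrow out 0
  col 7: (0 - 0 borrow-in) - 0 → 0 - 0 = 0, borrow out 0
  col 8: (0 - 0 borrow-in) - 0 → 0 - 0 = 0, borrow out 0
  col 9: (1 - 0 borrow-in) - 1 → 1 - 1 = 0, borrow out 0
  col 10: (1 - 0 borrow-in) - 1 → 1 - 1 = 0, borrow out 0
Reading bits MSB→LSB: 00000100101
Strip leading zeros: 100101
= 100101


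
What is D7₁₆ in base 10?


Positional values:
Position 0: 7 × 16^0 = 7 × 1 = 7
Position 1: D × 16^1 = 13 × 16 = 208
Sum = 7 + 208
= 215


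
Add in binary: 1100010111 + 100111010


Align and add column by column (LSB to MSB, carry propagating):
  01100010111
+ 00100111010
  -----------
  col 0: 1 + 0 + 0 (carry in) = 1 → bit 1, carry out 0
  col 1: 1 + 1 + 0 (carry in) = 2 → bit 0, carry out 1
  col 2: 1 + 0 + 1 (carry in) = 2 → bit 0, carry out 1
  col 3: 0 + 1 + 1 (carry in) = 2 → bit 0, carry out 1
  col 4: 1 + 1 + 1 (carry in) = 3 → bit 1, carry out 1
  col 5: 0 + 1 + 1 (carry in) = 2 → bit 0, carry out 1
  col 6: 0 + 0 + 1 (carry in) = 1 → bit 1, carry out 0
  col 7: 0 + 0 + 0 (carry in) = 0 → bit 0, carry out 0
  col 8: 1 + 1 + 0 (carry in) = 2 → bit 0, carry out 1
  col 9: 1 + 0 + 1 (carry in) = 2 → bit 0, carry out 1
  col 10: 0 + 0 + 1 (carry in) = 1 → bit 1, carry out 0
Reading bits MSB→LSB: 10001010001
Strip leading zeros: 10001010001
= 10001010001


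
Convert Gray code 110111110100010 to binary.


Gray code: 110111110100010
MSB stays the same: 1
Each subsequent bit = prev_binary XOR current_gray:
  B[1] = 1 XOR 1 = 0
  B[2] = 0 XOR 0 = 0
  B[3] = 0 XOR 1 = 1
  B[4] = 1 XOR 1 = 0
  B[5] = 0 XOR 1 = 1
  B[6] = 1 XOR 1 = 0
  B[7] = 0 XOR 1 = 1
  B[8] = 1 XOR 0 = 1
  B[9] = 1 XOR 1 = 0
  B[10] = 0 XOR 0 = 0
  B[11] = 0 XOR 0 = 0
  B[12] = 0 XOR 0 = 0
  B[13] = 0 XOR 1 = 1
  B[14] = 1 XOR 0 = 1
= 100101011000011 (19139 decimal)


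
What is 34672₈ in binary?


Each octal digit → 3 binary bits:
  3 = 011
  4 = 100
  6 = 110
  7 = 111
  2 = 010
Concatenate: 011 100 110 111 010
= 011100110111010


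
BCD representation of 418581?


Each digit → 4-bit binary:
  4 → 0100
  1 → 0001
  8 → 1000
  5 → 0101
  8 → 1000
  1 → 0001
= 0100 0001 1000 0101 1000 0001


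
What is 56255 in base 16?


Divide by 16 repeatedly:
56255 ÷ 16 = 3515 remainder 15 (F)
3515 ÷ 16 = 219 remainder 11 (B)
219 ÷ 16 = 13 remainder 11 (B)
13 ÷ 16 = 0 remainder 13 (D)
Reading remainders bottom-up:
= 0xDBBF


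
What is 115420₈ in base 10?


Positional values:
Position 0: 0 × 8^0 = 0
Position 1: 2 × 8^1 = 16
Position 2: 4 × 8^2 = 256
Position 3: 5 × 8^3 = 2560
Position 4: 1 × 8^4 = 4096
Position 5: 1 × 8^5 = 32768
Sum = 0 + 16 + 256 + 2560 + 4096 + 32768
= 39696


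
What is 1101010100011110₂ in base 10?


Positional values:
Bit 1: 1 × 2^1 = 2
Bit 2: 1 × 2^2 = 4
Bit 3: 1 × 2^3 = 8
Bit 4: 1 × 2^4 = 16
Bit 8: 1 × 2^8 = 256
Bit 10: 1 × 2^10 = 1024
Bit 12: 1 × 2^12 = 4096
Bit 14: 1 × 2^14 = 16384
Bit 15: 1 × 2^15 = 32768
Sum = 2 + 4 + 8 + 16 + 256 + 1024 + 4096 + 16384 + 32768
= 54558


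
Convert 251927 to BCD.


Each digit → 4-bit binary:
  2 → 0010
  5 → 0101
  1 → 0001
  9 → 1001
  2 → 0010
  7 → 0111
= 0010 0101 0001 1001 0010 0111


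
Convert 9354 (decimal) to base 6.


Divide by 6 repeatedly:
9354 ÷ 6 = 1559 remainder 0
1559 ÷ 6 = 259 remainder 5
259 ÷ 6 = 43 remainder 1
43 ÷ 6 = 7 remainder 1
7 ÷ 6 = 1 remainder 1
1 ÷ 6 = 0 remainder 1
Reading remainders bottom-up:
= 111150


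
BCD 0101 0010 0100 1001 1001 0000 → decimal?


Each 4-bit group → digit:
  0101 → 5
  0010 → 2
  0100 → 4
  1001 → 9
  1001 → 9
  0000 → 0
= 524990


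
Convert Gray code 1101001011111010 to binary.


Gray code: 1101001011111010
MSB stays the same: 1
Each subsequent bit = prev_binary XOR current_gray:
  B[1] = 1 XOR 1 = 0
  B[2] = 0 XOR 0 = 0
  B[3] = 0 XOR 1 = 1
  B[4] = 1 XOR 0 = 1
  B[5] = 1 XOR 0 = 1
  B[6] = 1 XOR 1 = 0
  B[7] = 0 XOR 0 = 0
  B[8] = 0 XOR 1 = 1
  B[9] = 1 XOR 1 = 0
  B[10] = 0 XOR 1 = 1
  B[11] = 1 XOR 1 = 0
  B[12] = 0 XOR 1 = 1
  B[13] = 1 XOR 0 = 1
  B[14] = 1 XOR 1 = 0
  B[15] = 0 XOR 0 = 0
= 1001110010101100 (40108 decimal)


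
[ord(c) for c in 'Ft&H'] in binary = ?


String: 'Ft&H'  (4 characters)
Per-character ASCII lookup:
  'F': uppercase starts at 65: 'F' = 65 + 5 = 70 → 1000110
  't': lowercase starts at 97: 't' = 97 + 19 = 116 → 1110100
  '&': special character: '&' = 38 → 100110
  'H': uppercase starts at 65: 'H' = 65 + 7 = 72 → 1001000
= 1000110 1110100 100110 1001000


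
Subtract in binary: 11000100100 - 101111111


Align and subtract column by column (LSB to MSB, borrowing when needed):
  11000100100
- 00101111111
  -----------
  col 0: (0 - 0 borrow-in) - 1 → borrow from next column: (0+2) - 1 = 1, borrow out 1
  col 1: (0 - 1 borrow-in) - 1 → borrow from next column: (-1+2) - 1 = 0, borrow out 1
  col 2: (1 - 1 borrow-in) - 1 → borrow from next column: (0+2) - 1 = 1, borrow out 1
  col 3: (0 - 1 borrow-in) - 1 → borrow from next column: (-1+2) - 1 = 0, borrow out 1
  col 4: (0 - 1 borrow-in) - 1 → borrow from next column: (-1+2) - 1 = 0, borrow out 1
  col 5: (1 - 1 borrow-in) - 1 → borrow from next column: (0+2) - 1 = 1, borrow out 1
  col 6: (0 - 1 borrow-in) - 1 → borrow from next column: (-1+2) - 1 = 0, borrow out 1
  col 7: (0 - 1 borrow-in) - 0 → borrow from next column: (-1+2) - 0 = 1, borrow out 1
  col 8: (0 - 1 borrow-in) - 1 → borrow from next column: (-1+2) - 1 = 0, borrow out 1
  col 9: (1 - 1 borrow-in) - 0 → 0 - 0 = 0, borrow out 0
  col 10: (1 - 0 borrow-in) - 0 → 1 - 0 = 1, borrow out 0
Reading bits MSB→LSB: 10010100101
Strip leading zeros: 10010100101
= 10010100101


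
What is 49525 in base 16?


Divide by 16 repeatedly:
49525 ÷ 16 = 3095 remainder 5 (5)
3095 ÷ 16 = 193 remainder 7 (7)
193 ÷ 16 = 12 remainder 1 (1)
12 ÷ 16 = 0 remainder 12 (C)
Reading remainders bottom-up:
= 0xC175


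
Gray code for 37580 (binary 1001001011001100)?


Binary: 1001001011001100
Gray code: G = B XOR (B >> 1)
B >> 1 = 0100100101100110
1001001011001100 XOR 0100100101100110:
  1 XOR 0 = 1
  0 XOR 1 = 1
  0 XOR 0 = 0
  1 XOR 0 = 1
  0 XOR 1 = 1
  0 XOR 0 = 0
  1 XOR 0 = 1
  0 XOR 1 = 1
  1 XOR 0 = 1
  1 XOR 1 = 0
  0 XOR 1 = 1
  0 XOR 0 = 0
  1 XOR 0 = 1
  1 XOR 1 = 0
  0 XOR 1 = 1
  0 XOR 0 = 0
= 1101101110101010


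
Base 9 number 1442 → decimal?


Positional values (base 9):
  2 × 9^0 = 2 × 1 = 2
  4 × 9^1 = 4 × 9 = 36
  4 × 9^2 = 4 × 81 = 324
  1 × 9^3 = 1 × 729 = 729
Sum = 2 + 36 + 324 + 729
= 1091


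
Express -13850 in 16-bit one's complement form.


Original: 0011011000011010
Invert all bits:
  bit 0: 0 → 1
  bit 1: 0 → 1
  bit 2: 1 → 0
  bit 3: 1 → 0
  bit 4: 0 → 1
  bit 5: 1 → 0
  bit 6: 1 → 0
  bit 7: 0 → 1
  bit 8: 0 → 1
  bit 9: 0 → 1
  bit 10: 0 → 1
  bit 11: 1 → 0
  bit 12: 1 → 0
  bit 13: 0 → 1
  bit 14: 1 → 0
  bit 15: 0 → 1
= 1100100111100101


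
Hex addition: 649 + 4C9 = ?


Align and add column by column (LSB to MSB, each column mod 16 with carry):
  0649
+ 04C9
  ----
  col 0: 9(9) + 9(9) + 0 (carry in) = 18 → 2(2), carry out 1
  col 1: 4(4) + C(12) + 1 (carry in) = 17 → 1(1), carry out 1
  col 2: 6(6) + 4(4) + 1 (carry in) = 11 → B(11), carry out 0
  col 3: 0(0) + 0(0) + 0 (carry in) = 0 → 0(0), carry out 0
Reading digits MSB→LSB: 0B12
Strip leading zeros: B12
= 0xB12


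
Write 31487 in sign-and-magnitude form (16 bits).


Sign bit: 0 (positive)
Magnitude: 31487 = 111101011111111
= 0111101011111111


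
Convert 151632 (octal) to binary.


Each octal digit → 3 binary bits:
  1 = 001
  5 = 101
  1 = 001
  6 = 110
  3 = 011
  2 = 010
Concatenate: 001 101 001 110 011 010
= 001101001110011010


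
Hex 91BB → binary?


Each hex digit → 4 binary bits:
  9 = 1001
  1 = 0001
  B = 1011
  B = 1011
Concatenate: 1001 0001 1011 1011
= 1001000110111011


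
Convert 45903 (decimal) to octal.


Divide by 8 repeatedly:
45903 ÷ 8 = 5737 remainder 7
5737 ÷ 8 = 717 remainder 1
717 ÷ 8 = 89 remainder 5
89 ÷ 8 = 11 remainder 1
11 ÷ 8 = 1 remainder 3
1 ÷ 8 = 0 remainder 1
Reading remainders bottom-up:
= 0o131517


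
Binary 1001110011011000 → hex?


Group into 4-bit nibbles: 1001110011011000
  1001 = 9
  1100 = C
  1101 = D
  1000 = 8
= 0x9CD8


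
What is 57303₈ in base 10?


Positional values:
Position 0: 3 × 8^0 = 3
Position 1: 0 × 8^1 = 0
Position 2: 3 × 8^2 = 192
Position 3: 7 × 8^3 = 3584
Position 4: 5 × 8^4 = 20480
Sum = 3 + 0 + 192 + 3584 + 20480
= 24259


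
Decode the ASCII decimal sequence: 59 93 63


Codes (decimal): 59 93 63
Per-code ASCII lookup:
  59  (special character) → ';'
  93  (special character) → ']'
  63  (special character) → '?'
= ';]?'


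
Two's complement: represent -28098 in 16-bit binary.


Original: 0110110111000010
Step 1 - Invert all bits: 1001001000111101
Step 2 - Add 1: 1001001000111101 + 1
= 1001001000111110 (represents -28098)


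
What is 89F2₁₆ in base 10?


Positional values:
Position 0: 2 × 16^0 = 2 × 1 = 2
Position 1: F × 16^1 = 15 × 16 = 240
Position 2: 9 × 16^2 = 9 × 256 = 2304
Position 3: 8 × 16^3 = 8 × 4096 = 32768
Sum = 2 + 240 + 2304 + 32768
= 35314


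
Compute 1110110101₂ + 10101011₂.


Align and add column by column (LSB to MSB, carry propagating):
  01110110101
+ 00010101011
  -----------
  col 0: 1 + 1 + 0 (carry in) = 2 → bit 0, carry out 1
  col 1: 0 + 1 + 1 (carry in) = 2 → bit 0, carry out 1
  col 2: 1 + 0 + 1 (carry in) = 2 → bit 0, carry out 1
  col 3: 0 + 1 + 1 (carry in) = 2 → bit 0, carry out 1
  col 4: 1 + 0 + 1 (carry in) = 2 → bit 0, carry out 1
  col 5: 1 + 1 + 1 (carry in) = 3 → bit 1, carry out 1
  col 6: 0 + 0 + 1 (carry in) = 1 → bit 1, carry out 0
  col 7: 1 + 1 + 0 (carry in) = 2 → bit 0, carry out 1
  col 8: 1 + 0 + 1 (carry in) = 2 → bit 0, carry out 1
  col 9: 1 + 0 + 1 (carry in) = 2 → bit 0, carry out 1
  col 10: 0 + 0 + 1 (carry in) = 1 → bit 1, carry out 0
Reading bits MSB→LSB: 10001100000
Strip leading zeros: 10001100000
= 10001100000


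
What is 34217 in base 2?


Divide by 2 repeatedly:
34217 ÷ 2 = 17108 remainder 1
17108 ÷ 2 = 8554 remainder 0
8554 ÷ 2 = 4277 remainder 0
4277 ÷ 2 = 2138 remainder 1
2138 ÷ 2 = 1069 remainder 0
1069 ÷ 2 = 534 remainder 1
534 ÷ 2 = 267 remainder 0
267 ÷ 2 = 133 remainder 1
133 ÷ 2 = 66 remainder 1
66 ÷ 2 = 33 remainder 0
33 ÷ 2 = 16 remainder 1
16 ÷ 2 = 8 remainder 0
8 ÷ 2 = 4 remainder 0
4 ÷ 2 = 2 remainder 0
2 ÷ 2 = 1 remainder 0
1 ÷ 2 = 0 remainder 1
Reading remainders bottom-up:
= 1000010110101001


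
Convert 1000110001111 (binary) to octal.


Group into 3-bit groups: 001000110001111
  001 = 1
  000 = 0
  110 = 6
  001 = 1
  111 = 7
= 0o10617


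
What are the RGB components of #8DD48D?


Hex: #8DD48D
R = 8D₁₆ = 141
G = D4₁₆ = 212
B = 8D₁₆ = 141
= RGB(141, 212, 141)


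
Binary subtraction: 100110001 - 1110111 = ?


Align and subtract column by column (LSB to MSB, borrowing when needed):
  100110001
- 001110111
  ---------
  col 0: (1 - 0 borrow-in) - 1 → 1 - 1 = 0, borrow out 0
  col 1: (0 - 0 borrow-in) - 1 → borrow from next column: (0+2) - 1 = 1, borrow out 1
  col 2: (0 - 1 borrow-in) - 1 → borrow from next column: (-1+2) - 1 = 0, borrow out 1
  col 3: (0 - 1 borrow-in) - 0 → borrow from next column: (-1+2) - 0 = 1, borrow out 1
  col 4: (1 - 1 borrow-in) - 1 → borrow from next column: (0+2) - 1 = 1, borrow out 1
  col 5: (1 - 1 borrow-in) - 1 → borrow from next column: (0+2) - 1 = 1, borrow out 1
  col 6: (0 - 1 borrow-in) - 1 → borrow from next column: (-1+2) - 1 = 0, borrow out 1
  col 7: (0 - 1 borrow-in) - 0 → borrow from next column: (-1+2) - 0 = 1, borrow out 1
  col 8: (1 - 1 borrow-in) - 0 → 0 - 0 = 0, borrow out 0
Reading bits MSB→LSB: 010111010
Strip leading zeros: 10111010
= 10111010


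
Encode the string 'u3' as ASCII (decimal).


String: 'u3'  (2 characters)
Per-character ASCII lookup:
  'u': lowercase starts at 97: 'u' = 97 + 20 = 117
  '3': digits start at 48: '3' = 48 + 3 = 51
= 117 51


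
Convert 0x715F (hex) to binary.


Each hex digit → 4 binary bits:
  7 = 0111
  1 = 0001
  5 = 0101
  F = 1111
Concatenate: 0111 0001 0101 1111
= 0111000101011111


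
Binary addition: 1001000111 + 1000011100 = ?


Align and add column by column (LSB to MSB, carry propagating):
  01001000111
+ 01000011100
  -----------
  col 0: 1 + 0 + 0 (carry in) = 1 → bit 1, carry out 0
  col 1: 1 + 0 + 0 (carry in) = 1 → bit 1, carry out 0
  col 2: 1 + 1 + 0 (carry in) = 2 → bit 0, carry out 1
  col 3: 0 + 1 + 1 (carry in) = 2 → bit 0, carry out 1
  col 4: 0 + 1 + 1 (carry in) = 2 → bit 0, carry out 1
  col 5: 0 + 0 + 1 (carry in) = 1 → bit 1, carry out 0
  col 6: 1 + 0 + 0 (carry in) = 1 → bit 1, carry out 0
  col 7: 0 + 0 + 0 (carry in) = 0 → bit 0, carry out 0
  col 8: 0 + 0 + 0 (carry in) = 0 → bit 0, carry out 0
  col 9: 1 + 1 + 0 (carry in) = 2 → bit 0, carry out 1
  col 10: 0 + 0 + 1 (carry in) = 1 → bit 1, carry out 0
Reading bits MSB→LSB: 10001100011
Strip leading zeros: 10001100011
= 10001100011


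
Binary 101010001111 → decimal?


Positional values:
Bit 0: 1 × 2^0 = 1
Bit 1: 1 × 2^1 = 2
Bit 2: 1 × 2^2 = 4
Bit 3: 1 × 2^3 = 8
Bit 7: 1 × 2^7 = 128
Bit 9: 1 × 2^9 = 512
Bit 11: 1 × 2^11 = 2048
Sum = 1 + 2 + 4 + 8 + 128 + 512 + 2048
= 2703


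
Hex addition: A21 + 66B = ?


Align and add column by column (LSB to MSB, each column mod 16 with carry):
  0A21
+ 066B
  ----
  col 0: 1(1) + B(11) + 0 (carry in) = 12 → C(12), carry out 0
  col 1: 2(2) + 6(6) + 0 (carry in) = 8 → 8(8), carry out 0
  col 2: A(10) + 6(6) + 0 (carry in) = 16 → 0(0), carry out 1
  col 3: 0(0) + 0(0) + 1 (carry in) = 1 → 1(1), carry out 0
Reading digits MSB→LSB: 108C
Strip leading zeros: 108C
= 0x108C


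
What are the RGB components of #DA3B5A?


Hex: #DA3B5A
R = DA₁₆ = 218
G = 3B₁₆ = 59
B = 5A₁₆ = 90
= RGB(218, 59, 90)


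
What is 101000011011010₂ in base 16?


Group into 4-bit nibbles: 0101000011011010
  0101 = 5
  0000 = 0
  1101 = D
  1010 = A
= 0x50DA


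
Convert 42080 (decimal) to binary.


Divide by 2 repeatedly:
42080 ÷ 2 = 21040 remainder 0
21040 ÷ 2 = 10520 remainder 0
10520 ÷ 2 = 5260 remainder 0
5260 ÷ 2 = 2630 remainder 0
2630 ÷ 2 = 1315 remainder 0
1315 ÷ 2 = 657 remainder 1
657 ÷ 2 = 328 remainder 1
328 ÷ 2 = 164 remainder 0
164 ÷ 2 = 82 remainder 0
82 ÷ 2 = 41 remainder 0
41 ÷ 2 = 20 remainder 1
20 ÷ 2 = 10 remainder 0
10 ÷ 2 = 5 remainder 0
5 ÷ 2 = 2 remainder 1
2 ÷ 2 = 1 remainder 0
1 ÷ 2 = 0 remainder 1
Reading remainders bottom-up:
= 1010010001100000


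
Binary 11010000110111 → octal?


Group into 3-bit groups: 011010000110111
  011 = 3
  010 = 2
  000 = 0
  110 = 6
  111 = 7
= 0o32067


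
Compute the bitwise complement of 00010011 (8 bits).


Original: 00010011
Invert all bits:
  bit 0: 0 → 1
  bit 1: 0 → 1
  bit 2: 0 → 1
  bit 3: 1 → 0
  bit 4: 0 → 1
  bit 5: 0 → 1
  bit 6: 1 → 0
  bit 7: 1 → 0
= 11101100


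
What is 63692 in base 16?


Divide by 16 repeatedly:
63692 ÷ 16 = 3980 remainder 12 (C)
3980 ÷ 16 = 248 remainder 12 (C)
248 ÷ 16 = 15 remainder 8 (8)
15 ÷ 16 = 0 remainder 15 (F)
Reading remainders bottom-up:
= 0xF8CC


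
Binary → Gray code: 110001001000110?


Binary: 110001001000110
Gray code: G = B XOR (B >> 1)
B >> 1 = 011000100100011
110001001000110 XOR 011000100100011:
  1 XOR 0 = 1
  1 XOR 1 = 0
  0 XOR 1 = 1
  0 XOR 0 = 0
  0 XOR 0 = 0
  1 XOR 0 = 1
  0 XOR 1 = 1
  0 XOR 0 = 0
  1 XOR 0 = 1
  0 XOR 1 = 1
  0 XOR 0 = 0
  0 XOR 0 = 0
  1 XOR 0 = 1
  1 XOR 1 = 0
  0 XOR 1 = 1
= 101001101100101


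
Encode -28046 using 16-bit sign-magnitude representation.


Sign bit: 1 (negative)
Magnitude: 28046 = 110110110001110
= 1110110110001110


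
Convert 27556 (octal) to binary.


Each octal digit → 3 binary bits:
  2 = 010
  7 = 111
  5 = 101
  5 = 101
  6 = 110
Concatenate: 010 111 101 101 110
= 010111101101110


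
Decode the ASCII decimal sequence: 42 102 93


Codes (decimal): 42 102 93
Per-code ASCII lookup:
  42  (special character) → '*'
  102  (range 97-122: lowercase, 102 - 97 = 5) → 'f'
  93  (special character) → ']'
= '*f]'


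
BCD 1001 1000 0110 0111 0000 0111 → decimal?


Each 4-bit group → digit:
  1001 → 9
  1000 → 8
  0110 → 6
  0111 → 7
  0000 → 0
  0111 → 7
= 986707


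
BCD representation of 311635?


Each digit → 4-bit binary:
  3 → 0011
  1 → 0001
  1 → 0001
  6 → 0110
  3 → 0011
  5 → 0101
= 0011 0001 0001 0110 0011 0101


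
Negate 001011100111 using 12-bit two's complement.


Original: 001011100111
Step 1 - Invert all bits: 110100011000
Step 2 - Add 1: 110100011000 + 1
= 110100011001 (represents -743)


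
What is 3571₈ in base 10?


Positional values:
Position 0: 1 × 8^0 = 1
Position 1: 7 × 8^1 = 56
Position 2: 5 × 8^2 = 320
Position 3: 3 × 8^3 = 1536
Sum = 1 + 56 + 320 + 1536
= 1913


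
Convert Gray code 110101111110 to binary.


Gray code: 110101111110
MSB stays the same: 1
Each subsequent bit = prev_binary XOR current_gray:
  B[1] = 1 XOR 1 = 0
  B[2] = 0 XOR 0 = 0
  B[3] = 0 XOR 1 = 1
  B[4] = 1 XOR 0 = 1
  B[5] = 1 XOR 1 = 0
  B[6] = 0 XOR 1 = 1
  B[7] = 1 XOR 1 = 0
  B[8] = 0 XOR 1 = 1
  B[9] = 1 XOR 1 = 0
  B[10] = 0 XOR 1 = 1
  B[11] = 1 XOR 0 = 1
= 100110101011 (2475 decimal)


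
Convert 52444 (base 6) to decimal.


Positional values (base 6):
  4 × 6^0 = 4 × 1 = 4
  4 × 6^1 = 4 × 6 = 24
  4 × 6^2 = 4 × 36 = 144
  2 × 6^3 = 2 × 216 = 432
  5 × 6^4 = 5 × 1296 = 6480
Sum = 4 + 24 + 144 + 432 + 6480
= 7084


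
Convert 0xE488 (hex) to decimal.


Positional values:
Position 0: 8 × 16^0 = 8 × 1 = 8
Position 1: 8 × 16^1 = 8 × 16 = 128
Position 2: 4 × 16^2 = 4 × 256 = 1024
Position 3: E × 16^3 = 14 × 4096 = 57344
Sum = 8 + 128 + 1024 + 57344
= 58504


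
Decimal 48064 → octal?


Divide by 8 repeatedly:
48064 ÷ 8 = 6008 remainder 0
6008 ÷ 8 = 751 remainder 0
751 ÷ 8 = 93 remainder 7
93 ÷ 8 = 11 remainder 5
11 ÷ 8 = 1 remainder 3
1 ÷ 8 = 0 remainder 1
Reading remainders bottom-up:
= 0o135700


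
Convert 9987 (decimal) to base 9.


Divide by 9 repeatedly:
9987 ÷ 9 = 1109 remainder 6
1109 ÷ 9 = 123 remainder 2
123 ÷ 9 = 13 remainder 6
13 ÷ 9 = 1 remainder 4
1 ÷ 9 = 0 remainder 1
Reading remainders bottom-up:
= 14626


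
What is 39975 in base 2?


Divide by 2 repeatedly:
39975 ÷ 2 = 19987 remainder 1
19987 ÷ 2 = 9993 remainder 1
9993 ÷ 2 = 4996 remainder 1
4996 ÷ 2 = 2498 remainder 0
2498 ÷ 2 = 1249 remainder 0
1249 ÷ 2 = 624 remainder 1
624 ÷ 2 = 312 remainder 0
312 ÷ 2 = 156 remainder 0
156 ÷ 2 = 78 remainder 0
78 ÷ 2 = 39 remainder 0
39 ÷ 2 = 19 remainder 1
19 ÷ 2 = 9 remainder 1
9 ÷ 2 = 4 remainder 1
4 ÷ 2 = 2 remainder 0
2 ÷ 2 = 1 remainder 0
1 ÷ 2 = 0 remainder 1
Reading remainders bottom-up:
= 1001110000100111


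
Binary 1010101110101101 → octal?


Group into 3-bit groups: 001010101110101101
  001 = 1
  010 = 2
  101 = 5
  110 = 6
  101 = 5
  101 = 5
= 0o125655


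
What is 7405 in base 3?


Divide by 3 repeatedly:
7405 ÷ 3 = 2468 remainder 1
2468 ÷ 3 = 822 remainder 2
822 ÷ 3 = 274 remainder 0
274 ÷ 3 = 91 remainder 1
91 ÷ 3 = 30 remainder 1
30 ÷ 3 = 10 remainder 0
10 ÷ 3 = 3 remainder 1
3 ÷ 3 = 1 remainder 0
1 ÷ 3 = 0 remainder 1
Reading remainders bottom-up:
= 101011021


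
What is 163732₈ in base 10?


Positional values:
Position 0: 2 × 8^0 = 2
Position 1: 3 × 8^1 = 24
Position 2: 7 × 8^2 = 448
Position 3: 3 × 8^3 = 1536
Position 4: 6 × 8^4 = 24576
Position 5: 1 × 8^5 = 32768
Sum = 2 + 24 + 448 + 1536 + 24576 + 32768
= 59354


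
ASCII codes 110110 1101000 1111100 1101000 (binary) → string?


Codes (binary): 110110 1101000 1111100 1101000
Per-code ASCII lookup:
  110110 = 54  (range 48-57: digits, 54 - 48 = 6) → '6'
  1101000 = 104  (range 97-122: lowercase, 104 - 97 = 7) → 'h'
  1111100 = 124  (special character) → '|'
  1101000 = 104  (range 97-122: lowercase, 104 - 97 = 7) → 'h'
= '6h|h'


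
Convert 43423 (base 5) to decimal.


Positional values (base 5):
  3 × 5^0 = 3 × 1 = 3
  2 × 5^1 = 2 × 5 = 10
  4 × 5^2 = 4 × 25 = 100
  3 × 5^3 = 3 × 125 = 375
  4 × 5^4 = 4 × 625 = 2500
Sum = 3 + 10 + 100 + 375 + 2500
= 2988


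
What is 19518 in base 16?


Divide by 16 repeatedly:
19518 ÷ 16 = 1219 remainder 14 (E)
1219 ÷ 16 = 76 remainder 3 (3)
76 ÷ 16 = 4 remainder 12 (C)
4 ÷ 16 = 0 remainder 4 (4)
Reading remainders bottom-up:
= 0x4C3E


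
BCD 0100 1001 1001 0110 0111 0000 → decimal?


Each 4-bit group → digit:
  0100 → 4
  1001 → 9
  1001 → 9
  0110 → 6
  0111 → 7
  0000 → 0
= 499670


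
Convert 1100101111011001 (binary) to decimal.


Positional values:
Bit 0: 1 × 2^0 = 1
Bit 3: 1 × 2^3 = 8
Bit 4: 1 × 2^4 = 16
Bit 6: 1 × 2^6 = 64
Bit 7: 1 × 2^7 = 128
Bit 8: 1 × 2^8 = 256
Bit 9: 1 × 2^9 = 512
Bit 11: 1 × 2^11 = 2048
Bit 14: 1 × 2^14 = 16384
Bit 15: 1 × 2^15 = 32768
Sum = 1 + 8 + 16 + 64 + 128 + 256 + 512 + 2048 + 16384 + 32768
= 52185


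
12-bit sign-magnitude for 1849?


Sign bit: 0 (positive)
Magnitude: 1849 = 11100111001
= 011100111001


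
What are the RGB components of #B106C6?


Hex: #B106C6
R = B1₁₆ = 177
G = 06₁₆ = 6
B = C6₁₆ = 198
= RGB(177, 6, 198)


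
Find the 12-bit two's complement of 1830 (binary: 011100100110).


Original: 011100100110
Step 1 - Invert all bits: 100011011001
Step 2 - Add 1: 100011011001 + 1
= 100011011010 (represents -1830)


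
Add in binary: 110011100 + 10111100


Align and add column by column (LSB to MSB, carry propagating):
  0110011100
+ 0010111100
  ----------
  col 0: 0 + 0 + 0 (carry in) = 0 → bit 0, carry out 0
  col 1: 0 + 0 + 0 (carry in) = 0 → bit 0, carry out 0
  col 2: 1 + 1 + 0 (carry in) = 2 → bit 0, carry out 1
  col 3: 1 + 1 + 1 (carry in) = 3 → bit 1, carry out 1
  col 4: 1 + 1 + 1 (carry in) = 3 → bit 1, carry out 1
  col 5: 0 + 1 + 1 (carry in) = 2 → bit 0, carry out 1
  col 6: 0 + 0 + 1 (carry in) = 1 → bit 1, carry out 0
  col 7: 1 + 1 + 0 (carry in) = 2 → bit 0, carry out 1
  col 8: 1 + 0 + 1 (carry in) = 2 → bit 0, carry out 1
  col 9: 0 + 0 + 1 (carry in) = 1 → bit 1, carry out 0
Reading bits MSB→LSB: 1001011000
Strip leading zeros: 1001011000
= 1001011000
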